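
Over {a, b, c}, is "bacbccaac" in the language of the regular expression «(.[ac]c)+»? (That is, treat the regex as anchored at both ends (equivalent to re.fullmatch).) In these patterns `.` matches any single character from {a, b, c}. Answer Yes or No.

Yes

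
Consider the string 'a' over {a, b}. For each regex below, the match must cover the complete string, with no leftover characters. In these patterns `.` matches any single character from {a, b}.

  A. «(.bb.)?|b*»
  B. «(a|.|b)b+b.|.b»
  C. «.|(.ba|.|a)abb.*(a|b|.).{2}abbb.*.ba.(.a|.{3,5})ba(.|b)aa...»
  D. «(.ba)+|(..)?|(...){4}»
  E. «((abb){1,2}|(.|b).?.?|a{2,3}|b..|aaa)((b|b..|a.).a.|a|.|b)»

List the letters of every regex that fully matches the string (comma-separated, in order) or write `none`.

A → no match
B → no match
C → match
D → no match
E → no match

C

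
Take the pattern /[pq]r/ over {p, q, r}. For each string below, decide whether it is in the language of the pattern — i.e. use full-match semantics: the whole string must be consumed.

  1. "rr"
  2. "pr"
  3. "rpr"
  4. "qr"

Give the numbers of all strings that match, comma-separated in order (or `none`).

2, 4

1 → no match
2 → match
3 → no match
4 → match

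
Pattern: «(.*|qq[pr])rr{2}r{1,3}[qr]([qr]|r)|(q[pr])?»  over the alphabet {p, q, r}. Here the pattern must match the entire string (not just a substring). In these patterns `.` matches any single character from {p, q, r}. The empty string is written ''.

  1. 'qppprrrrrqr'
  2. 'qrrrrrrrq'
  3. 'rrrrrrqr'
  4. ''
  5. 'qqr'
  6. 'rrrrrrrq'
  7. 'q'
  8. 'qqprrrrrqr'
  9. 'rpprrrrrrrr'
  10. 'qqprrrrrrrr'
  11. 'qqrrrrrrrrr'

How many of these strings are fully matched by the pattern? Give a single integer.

9

1. 'qppprrrrrqr' → match
2. 'qrrrrrrrq' → match
3. 'rrrrrrqr' → match
4. '' → match
5. 'qqr' → no match
6. 'rrrrrrrq' → match
7. 'q' → no match
8. 'qqprrrrrqr' → match
9. 'rpprrrrrrrr' → match
10. 'qqprrrrrrrr' → match
11. 'qqrrrrrrrrr' → match
Total matched: 9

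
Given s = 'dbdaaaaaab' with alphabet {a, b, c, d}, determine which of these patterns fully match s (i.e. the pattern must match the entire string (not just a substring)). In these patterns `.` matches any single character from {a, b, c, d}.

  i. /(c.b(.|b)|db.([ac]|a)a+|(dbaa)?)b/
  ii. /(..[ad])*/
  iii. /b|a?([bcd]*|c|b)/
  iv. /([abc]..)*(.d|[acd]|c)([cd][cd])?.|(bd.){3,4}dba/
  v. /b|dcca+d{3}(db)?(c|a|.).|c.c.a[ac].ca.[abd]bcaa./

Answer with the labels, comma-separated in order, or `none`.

i → match
ii → no match
iii → no match
iv → no match
v → no match

i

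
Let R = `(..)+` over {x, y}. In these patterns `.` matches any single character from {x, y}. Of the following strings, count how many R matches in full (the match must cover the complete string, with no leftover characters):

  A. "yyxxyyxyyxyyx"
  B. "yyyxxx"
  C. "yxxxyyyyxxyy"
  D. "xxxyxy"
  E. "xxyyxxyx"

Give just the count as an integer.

A → no match
B. "yyyxxx" → match
C. "yxxxyyyyxxyy" → match
D. "xxxyxy" → match
E. "xxyyxxyx" → match
Total matched: 4

4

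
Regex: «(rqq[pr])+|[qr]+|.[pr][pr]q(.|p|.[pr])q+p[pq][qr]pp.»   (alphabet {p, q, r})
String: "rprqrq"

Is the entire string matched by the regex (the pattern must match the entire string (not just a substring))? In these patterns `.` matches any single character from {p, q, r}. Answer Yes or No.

No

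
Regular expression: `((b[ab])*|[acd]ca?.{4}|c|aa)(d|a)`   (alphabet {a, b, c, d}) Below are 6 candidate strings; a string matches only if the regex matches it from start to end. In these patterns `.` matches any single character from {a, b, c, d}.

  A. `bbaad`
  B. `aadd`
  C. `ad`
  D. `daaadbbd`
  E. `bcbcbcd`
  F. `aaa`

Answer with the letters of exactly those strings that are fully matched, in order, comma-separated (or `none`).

A → no match
B → no match
C → no match
D → no match
E → no match
F → match

F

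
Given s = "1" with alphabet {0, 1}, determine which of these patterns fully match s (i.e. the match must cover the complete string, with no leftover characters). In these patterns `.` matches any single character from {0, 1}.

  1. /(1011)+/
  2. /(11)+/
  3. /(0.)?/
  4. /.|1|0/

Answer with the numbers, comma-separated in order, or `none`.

1 → no match — must start with "1011"
2 → no match — must start with "11"
3 → no match
4 → match

4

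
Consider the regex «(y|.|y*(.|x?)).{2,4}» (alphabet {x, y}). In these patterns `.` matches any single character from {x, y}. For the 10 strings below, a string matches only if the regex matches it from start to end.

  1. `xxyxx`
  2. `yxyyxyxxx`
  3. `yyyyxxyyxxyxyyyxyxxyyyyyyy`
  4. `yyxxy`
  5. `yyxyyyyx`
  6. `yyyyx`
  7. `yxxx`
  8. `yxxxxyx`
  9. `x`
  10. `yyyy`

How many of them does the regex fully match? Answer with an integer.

5

1 → match
2 → no match
3 → no match
4 → match
5 → no match
6 → match
7 → match
8 → no match
9 → no match
10 → match
Total matched: 5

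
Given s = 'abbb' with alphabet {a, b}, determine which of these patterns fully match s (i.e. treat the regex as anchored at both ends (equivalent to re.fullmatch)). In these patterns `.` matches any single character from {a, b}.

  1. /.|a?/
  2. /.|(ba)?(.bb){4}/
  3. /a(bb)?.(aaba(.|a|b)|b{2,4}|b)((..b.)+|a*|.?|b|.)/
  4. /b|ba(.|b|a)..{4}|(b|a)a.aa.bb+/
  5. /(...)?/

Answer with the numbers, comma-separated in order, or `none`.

1 → no match
2 → no match
3 → match
4 → no match
5 → no match

3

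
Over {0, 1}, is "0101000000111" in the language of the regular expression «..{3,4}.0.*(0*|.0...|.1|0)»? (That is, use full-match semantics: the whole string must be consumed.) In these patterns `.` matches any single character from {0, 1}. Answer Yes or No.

Yes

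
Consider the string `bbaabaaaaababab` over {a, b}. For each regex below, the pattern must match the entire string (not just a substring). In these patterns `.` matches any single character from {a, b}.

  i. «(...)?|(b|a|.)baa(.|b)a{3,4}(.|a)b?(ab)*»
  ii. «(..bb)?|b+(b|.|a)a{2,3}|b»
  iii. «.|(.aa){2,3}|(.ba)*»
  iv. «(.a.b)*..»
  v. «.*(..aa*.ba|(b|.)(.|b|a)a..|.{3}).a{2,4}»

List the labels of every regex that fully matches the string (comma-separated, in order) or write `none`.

i → match
ii → no match
iii → no match
iv → no match
v → no match — must end with `a`

i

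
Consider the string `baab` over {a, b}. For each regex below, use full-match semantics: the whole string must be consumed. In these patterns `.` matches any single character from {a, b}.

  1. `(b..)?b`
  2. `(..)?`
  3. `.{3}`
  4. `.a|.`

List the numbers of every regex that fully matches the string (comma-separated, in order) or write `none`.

1 → match
2 → no match
3 → no match
4 → no match

1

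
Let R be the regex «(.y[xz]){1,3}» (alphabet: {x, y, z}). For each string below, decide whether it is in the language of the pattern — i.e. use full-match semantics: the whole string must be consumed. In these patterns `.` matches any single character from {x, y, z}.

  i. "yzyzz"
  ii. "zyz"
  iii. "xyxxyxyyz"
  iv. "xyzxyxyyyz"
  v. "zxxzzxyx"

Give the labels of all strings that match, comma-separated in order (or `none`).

i. "yzyzz" → no match
ii. "zyz" → match
iii. "xyxxyxyyz" → match
iv. "xyzxyxyyyz" → no match
v. "zxxzzxyx" → no match

ii, iii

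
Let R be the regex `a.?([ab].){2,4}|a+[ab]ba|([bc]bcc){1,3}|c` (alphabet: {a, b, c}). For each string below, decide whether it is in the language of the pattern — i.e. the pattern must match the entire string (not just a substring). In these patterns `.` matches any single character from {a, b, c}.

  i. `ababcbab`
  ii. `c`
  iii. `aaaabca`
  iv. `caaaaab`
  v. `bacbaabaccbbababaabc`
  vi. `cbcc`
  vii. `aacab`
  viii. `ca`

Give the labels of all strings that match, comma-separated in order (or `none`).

ii, vi, vii

i. `ababcbab` → no match
ii. `c` → match
iii. `aaaabca` → no match
iv. `caaaaab` → no match
v → no match
vi. `cbcc` → match
vii. `aacab` → match
viii. `ca` → no match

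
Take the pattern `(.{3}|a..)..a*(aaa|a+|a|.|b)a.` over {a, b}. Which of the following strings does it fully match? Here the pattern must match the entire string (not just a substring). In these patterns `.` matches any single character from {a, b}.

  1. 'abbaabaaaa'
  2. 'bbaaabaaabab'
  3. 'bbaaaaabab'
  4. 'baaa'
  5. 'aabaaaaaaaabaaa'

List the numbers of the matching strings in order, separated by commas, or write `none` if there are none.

1. 'abbaabaaaa' → no match
2. 'bbaaabaaabab' → no match
3. 'bbaaaaabab' → match
4. 'baaa' → no match
5 → no match

3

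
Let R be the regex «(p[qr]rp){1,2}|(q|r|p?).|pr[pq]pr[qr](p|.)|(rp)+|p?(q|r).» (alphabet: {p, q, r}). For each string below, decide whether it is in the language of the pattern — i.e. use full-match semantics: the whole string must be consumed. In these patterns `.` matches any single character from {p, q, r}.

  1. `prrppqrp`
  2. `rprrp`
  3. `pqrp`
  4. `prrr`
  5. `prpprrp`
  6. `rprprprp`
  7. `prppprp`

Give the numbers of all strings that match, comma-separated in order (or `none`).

1, 3, 5, 6

1 → match
2 → no match
3 → match
4 → no match
5 → match
6 → match
7 → no match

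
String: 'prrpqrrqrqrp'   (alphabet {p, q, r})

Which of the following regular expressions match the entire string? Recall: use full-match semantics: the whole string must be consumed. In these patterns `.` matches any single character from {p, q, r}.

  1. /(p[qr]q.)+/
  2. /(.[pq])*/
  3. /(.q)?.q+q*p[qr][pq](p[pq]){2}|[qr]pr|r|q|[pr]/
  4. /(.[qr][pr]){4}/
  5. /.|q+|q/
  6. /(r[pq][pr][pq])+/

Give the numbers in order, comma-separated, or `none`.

4

1 → no match
2 → no match
3 → no match
4 → match
5 → no match
6 → no match — must start with 'r'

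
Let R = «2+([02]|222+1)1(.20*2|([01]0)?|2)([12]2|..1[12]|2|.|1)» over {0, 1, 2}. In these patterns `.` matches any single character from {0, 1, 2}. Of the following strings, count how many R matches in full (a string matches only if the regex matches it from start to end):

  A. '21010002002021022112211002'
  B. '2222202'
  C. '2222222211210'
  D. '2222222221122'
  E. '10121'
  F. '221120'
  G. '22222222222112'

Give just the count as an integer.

2

A → no match
B. '2222202' → no match
C → no match
D → match
E. '10121' → no match — must start with '2'
F. '221120' → no match
G → match
Total matched: 2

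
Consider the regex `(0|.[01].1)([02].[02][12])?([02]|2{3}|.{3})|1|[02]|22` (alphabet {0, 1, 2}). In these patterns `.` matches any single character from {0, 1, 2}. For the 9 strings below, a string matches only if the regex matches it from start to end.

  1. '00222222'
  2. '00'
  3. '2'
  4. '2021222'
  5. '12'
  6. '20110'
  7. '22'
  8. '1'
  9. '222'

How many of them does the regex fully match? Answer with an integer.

1 → match
2 → match
3 → match
4 → match
5 → no match
6 → match
7 → match
8 → match
9 → no match
Total matched: 7

7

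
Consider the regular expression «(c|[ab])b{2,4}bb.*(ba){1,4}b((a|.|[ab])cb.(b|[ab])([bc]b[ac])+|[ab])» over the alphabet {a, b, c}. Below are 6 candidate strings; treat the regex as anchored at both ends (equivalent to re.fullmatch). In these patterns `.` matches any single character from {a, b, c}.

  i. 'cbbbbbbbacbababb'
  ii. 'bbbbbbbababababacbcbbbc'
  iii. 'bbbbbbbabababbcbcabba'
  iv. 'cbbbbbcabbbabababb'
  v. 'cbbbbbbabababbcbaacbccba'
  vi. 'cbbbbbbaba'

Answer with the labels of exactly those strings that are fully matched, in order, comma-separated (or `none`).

i, ii, iii, iv, v, vi

i → match
ii → match
iii → match
iv → match
v → match
vi. 'cbbbbbbaba' → match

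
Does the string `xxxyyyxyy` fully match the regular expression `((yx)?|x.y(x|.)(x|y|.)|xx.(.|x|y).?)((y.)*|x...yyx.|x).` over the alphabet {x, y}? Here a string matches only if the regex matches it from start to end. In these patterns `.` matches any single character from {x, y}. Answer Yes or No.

Yes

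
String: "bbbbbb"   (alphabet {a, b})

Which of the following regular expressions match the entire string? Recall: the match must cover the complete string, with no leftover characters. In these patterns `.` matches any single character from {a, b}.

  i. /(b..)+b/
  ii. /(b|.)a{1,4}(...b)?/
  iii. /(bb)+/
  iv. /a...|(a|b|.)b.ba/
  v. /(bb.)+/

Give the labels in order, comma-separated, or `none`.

i → no match
ii → no match
iii → match
iv → no match
v → match

iii, v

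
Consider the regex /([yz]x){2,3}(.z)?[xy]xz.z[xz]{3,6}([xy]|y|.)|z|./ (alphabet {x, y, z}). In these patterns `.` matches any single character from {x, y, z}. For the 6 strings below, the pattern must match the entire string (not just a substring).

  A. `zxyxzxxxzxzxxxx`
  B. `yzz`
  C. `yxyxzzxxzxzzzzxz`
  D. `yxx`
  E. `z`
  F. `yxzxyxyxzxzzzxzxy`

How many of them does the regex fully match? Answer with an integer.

A → match
B → no match
C → match
D → no match
E → match
F → match
Total matched: 4

4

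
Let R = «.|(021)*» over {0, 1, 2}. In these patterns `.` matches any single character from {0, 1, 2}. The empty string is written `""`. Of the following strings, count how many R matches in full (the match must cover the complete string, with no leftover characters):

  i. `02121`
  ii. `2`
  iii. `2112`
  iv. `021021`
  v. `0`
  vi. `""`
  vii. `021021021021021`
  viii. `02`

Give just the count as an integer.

i → no match
ii → match
iii → no match
iv → match
v → match
vi → match
vii → match
viii → no match
Total matched: 5

5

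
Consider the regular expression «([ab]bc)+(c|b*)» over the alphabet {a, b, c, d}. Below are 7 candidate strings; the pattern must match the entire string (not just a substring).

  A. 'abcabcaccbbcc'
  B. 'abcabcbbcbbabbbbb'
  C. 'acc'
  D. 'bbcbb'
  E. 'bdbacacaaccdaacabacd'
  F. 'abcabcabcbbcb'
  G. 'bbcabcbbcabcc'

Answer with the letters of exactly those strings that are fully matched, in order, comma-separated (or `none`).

D, F, G

A → no match
B → no match
C → no match
D → match
E → no match
F → match
G → match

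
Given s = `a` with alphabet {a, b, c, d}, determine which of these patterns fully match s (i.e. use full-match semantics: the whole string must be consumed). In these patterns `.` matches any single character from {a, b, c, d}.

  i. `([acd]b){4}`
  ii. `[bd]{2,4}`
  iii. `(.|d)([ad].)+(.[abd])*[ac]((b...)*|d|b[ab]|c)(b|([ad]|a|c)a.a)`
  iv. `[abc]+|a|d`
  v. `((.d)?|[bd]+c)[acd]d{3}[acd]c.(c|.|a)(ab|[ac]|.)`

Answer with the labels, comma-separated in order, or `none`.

i → no match — must end with `b`
ii → no match
iii → no match
iv → match
v → no match

iv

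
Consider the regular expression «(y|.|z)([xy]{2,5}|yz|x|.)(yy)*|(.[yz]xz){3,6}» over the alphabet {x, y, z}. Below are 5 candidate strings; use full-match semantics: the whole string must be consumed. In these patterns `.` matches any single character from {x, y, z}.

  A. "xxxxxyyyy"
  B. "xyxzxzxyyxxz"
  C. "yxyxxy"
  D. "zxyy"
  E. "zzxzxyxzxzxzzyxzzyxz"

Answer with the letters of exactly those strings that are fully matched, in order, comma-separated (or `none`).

A, C, D, E

A. "xxxxxyyyy" → match
B. "xyxzxzxyyxxz" → no match
C. "yxyxxy" → match
D. "zxyy" → match
E → match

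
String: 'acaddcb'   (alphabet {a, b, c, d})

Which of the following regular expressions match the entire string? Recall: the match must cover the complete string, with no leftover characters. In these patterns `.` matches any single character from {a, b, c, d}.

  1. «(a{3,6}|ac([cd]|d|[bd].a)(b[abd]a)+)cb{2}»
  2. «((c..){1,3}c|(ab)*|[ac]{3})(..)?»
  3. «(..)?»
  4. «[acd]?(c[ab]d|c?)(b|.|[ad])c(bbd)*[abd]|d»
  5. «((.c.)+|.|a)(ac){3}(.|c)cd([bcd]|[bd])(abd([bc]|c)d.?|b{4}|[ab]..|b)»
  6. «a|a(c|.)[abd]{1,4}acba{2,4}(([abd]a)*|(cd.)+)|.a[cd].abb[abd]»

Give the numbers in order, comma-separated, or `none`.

4

1 → no match
2 → no match
3 → no match
4 → match
5 → no match
6 → no match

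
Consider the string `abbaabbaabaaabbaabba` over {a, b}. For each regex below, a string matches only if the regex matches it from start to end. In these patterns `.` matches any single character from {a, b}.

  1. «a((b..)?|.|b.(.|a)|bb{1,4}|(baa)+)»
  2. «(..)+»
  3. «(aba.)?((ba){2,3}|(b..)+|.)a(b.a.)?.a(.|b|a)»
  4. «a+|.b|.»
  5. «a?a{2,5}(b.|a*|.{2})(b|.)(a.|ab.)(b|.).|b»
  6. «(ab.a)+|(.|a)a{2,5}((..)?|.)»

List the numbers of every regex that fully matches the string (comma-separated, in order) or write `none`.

2, 6

1 → no match
2 → match
3 → no match
4 → no match
5 → no match
6 → match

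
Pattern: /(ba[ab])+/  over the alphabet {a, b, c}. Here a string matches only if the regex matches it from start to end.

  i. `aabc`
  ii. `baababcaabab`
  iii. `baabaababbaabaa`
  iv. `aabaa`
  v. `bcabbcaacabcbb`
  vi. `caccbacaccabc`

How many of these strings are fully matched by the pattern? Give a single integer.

1

i. `aabc` → no match — must start with `ba`
ii. `baababcaabab` → no match
iii → match
iv. `aabaa` → no match — must start with `ba`
v → no match — must start with `ba`
vi → no match — must start with `ba`
Total matched: 1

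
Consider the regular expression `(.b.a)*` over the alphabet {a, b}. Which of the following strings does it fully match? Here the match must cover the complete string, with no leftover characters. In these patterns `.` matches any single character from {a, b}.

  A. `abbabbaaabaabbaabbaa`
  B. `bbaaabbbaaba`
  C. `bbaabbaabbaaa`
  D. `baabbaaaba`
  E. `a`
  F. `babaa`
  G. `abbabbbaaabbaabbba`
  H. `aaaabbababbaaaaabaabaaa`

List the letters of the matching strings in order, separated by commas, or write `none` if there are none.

A

A → match
B → no match
C → no match
D → no match
E → no match
F → no match
G → no match
H → no match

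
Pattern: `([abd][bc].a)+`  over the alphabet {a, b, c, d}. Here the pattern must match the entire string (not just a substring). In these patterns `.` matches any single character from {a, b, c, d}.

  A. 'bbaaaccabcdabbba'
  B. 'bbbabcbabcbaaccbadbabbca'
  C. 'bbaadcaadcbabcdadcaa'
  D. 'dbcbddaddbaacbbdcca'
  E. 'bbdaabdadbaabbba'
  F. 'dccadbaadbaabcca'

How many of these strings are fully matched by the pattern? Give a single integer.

4

A → match
B → no match
C → match
D → no match
E → match
F → match
Total matched: 4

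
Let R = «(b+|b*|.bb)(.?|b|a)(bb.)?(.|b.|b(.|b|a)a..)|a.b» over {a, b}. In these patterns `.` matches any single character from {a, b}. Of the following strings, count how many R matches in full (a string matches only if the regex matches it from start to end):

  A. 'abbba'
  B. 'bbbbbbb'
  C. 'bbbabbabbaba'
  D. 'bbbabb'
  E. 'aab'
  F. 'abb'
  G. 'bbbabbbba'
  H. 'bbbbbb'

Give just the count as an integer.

A → match
B → match
C → match
D → match
E → match
F → match
G → match
H → match
Total matched: 8

8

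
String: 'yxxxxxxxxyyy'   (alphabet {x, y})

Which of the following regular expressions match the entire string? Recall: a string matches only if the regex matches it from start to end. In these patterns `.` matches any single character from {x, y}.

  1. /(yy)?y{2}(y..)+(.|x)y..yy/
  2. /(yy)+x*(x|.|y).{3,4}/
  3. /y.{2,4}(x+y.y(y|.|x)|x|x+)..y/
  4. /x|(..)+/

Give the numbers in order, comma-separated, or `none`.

3, 4

1 → no match
2 → no match — must start with 'yy'
3 → match
4 → match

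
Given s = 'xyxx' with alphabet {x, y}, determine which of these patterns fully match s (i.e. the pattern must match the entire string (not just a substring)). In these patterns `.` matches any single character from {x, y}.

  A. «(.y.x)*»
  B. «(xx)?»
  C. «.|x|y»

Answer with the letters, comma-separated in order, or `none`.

A → match
B → no match
C → no match

A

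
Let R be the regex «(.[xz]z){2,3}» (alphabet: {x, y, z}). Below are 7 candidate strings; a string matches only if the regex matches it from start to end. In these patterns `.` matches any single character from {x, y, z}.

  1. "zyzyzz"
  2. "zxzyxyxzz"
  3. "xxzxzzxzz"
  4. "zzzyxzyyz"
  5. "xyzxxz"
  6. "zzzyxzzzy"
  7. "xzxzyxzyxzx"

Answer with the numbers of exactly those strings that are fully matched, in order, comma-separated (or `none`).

1 → no match
2 → no match
3 → match
4 → no match
5 → no match
6 → no match — must end with "z"
7 → no match — must end with "z"

3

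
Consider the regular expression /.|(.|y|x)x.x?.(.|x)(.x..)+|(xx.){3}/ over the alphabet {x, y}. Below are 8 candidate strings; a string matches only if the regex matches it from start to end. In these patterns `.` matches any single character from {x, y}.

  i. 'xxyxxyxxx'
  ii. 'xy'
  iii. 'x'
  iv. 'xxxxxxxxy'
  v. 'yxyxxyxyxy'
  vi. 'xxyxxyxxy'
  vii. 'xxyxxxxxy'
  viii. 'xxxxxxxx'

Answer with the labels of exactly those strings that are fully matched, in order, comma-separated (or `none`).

i → match
ii → no match
iii → match
iv → match
v → no match
vi → match
vii → match
viii → no match

i, iii, iv, vi, vii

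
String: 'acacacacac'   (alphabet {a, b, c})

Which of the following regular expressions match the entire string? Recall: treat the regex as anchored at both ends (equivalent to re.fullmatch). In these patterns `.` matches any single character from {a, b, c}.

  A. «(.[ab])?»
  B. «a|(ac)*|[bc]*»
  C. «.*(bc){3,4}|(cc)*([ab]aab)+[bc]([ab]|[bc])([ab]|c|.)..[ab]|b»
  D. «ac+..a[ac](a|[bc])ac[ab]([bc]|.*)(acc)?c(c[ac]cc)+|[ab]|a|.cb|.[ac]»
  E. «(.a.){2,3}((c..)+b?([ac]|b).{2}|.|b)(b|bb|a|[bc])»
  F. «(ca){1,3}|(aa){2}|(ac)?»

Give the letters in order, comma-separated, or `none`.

A → no match
B → match
C → no match
D → no match
E → no match
F → no match

B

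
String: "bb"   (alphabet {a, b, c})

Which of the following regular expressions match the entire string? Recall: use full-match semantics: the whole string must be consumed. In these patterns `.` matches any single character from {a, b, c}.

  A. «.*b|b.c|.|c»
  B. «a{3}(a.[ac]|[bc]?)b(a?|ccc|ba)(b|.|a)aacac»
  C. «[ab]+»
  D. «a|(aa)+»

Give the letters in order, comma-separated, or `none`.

A, C

A → match
B → no match — must start with "a"
C → match
D → no match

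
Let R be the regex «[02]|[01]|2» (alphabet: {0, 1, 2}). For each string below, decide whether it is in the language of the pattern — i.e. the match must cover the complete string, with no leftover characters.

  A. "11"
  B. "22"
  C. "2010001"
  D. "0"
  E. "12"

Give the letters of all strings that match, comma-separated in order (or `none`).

D

A → no match
B → no match
C → no match
D → match
E → no match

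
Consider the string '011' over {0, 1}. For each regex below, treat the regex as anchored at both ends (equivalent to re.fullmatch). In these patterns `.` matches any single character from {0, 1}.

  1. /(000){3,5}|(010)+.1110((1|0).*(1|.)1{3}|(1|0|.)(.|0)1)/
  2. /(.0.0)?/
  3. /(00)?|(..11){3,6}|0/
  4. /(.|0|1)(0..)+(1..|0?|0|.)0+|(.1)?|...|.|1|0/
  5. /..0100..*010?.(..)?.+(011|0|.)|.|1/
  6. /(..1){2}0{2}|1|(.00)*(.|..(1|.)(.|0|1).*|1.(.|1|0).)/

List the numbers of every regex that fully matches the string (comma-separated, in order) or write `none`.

1 → no match
2 → no match
3 → no match
4 → match
5 → no match
6 → no match

4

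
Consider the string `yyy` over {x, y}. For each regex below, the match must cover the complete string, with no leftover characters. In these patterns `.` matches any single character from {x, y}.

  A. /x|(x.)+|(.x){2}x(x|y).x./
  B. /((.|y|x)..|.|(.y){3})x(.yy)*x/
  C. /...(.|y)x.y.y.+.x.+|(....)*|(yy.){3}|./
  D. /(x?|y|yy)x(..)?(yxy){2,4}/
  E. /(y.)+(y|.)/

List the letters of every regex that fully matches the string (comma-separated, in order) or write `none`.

E

A → no match
B → no match — must end with `x`
C → no match
D → no match — must end with `yxy`
E → match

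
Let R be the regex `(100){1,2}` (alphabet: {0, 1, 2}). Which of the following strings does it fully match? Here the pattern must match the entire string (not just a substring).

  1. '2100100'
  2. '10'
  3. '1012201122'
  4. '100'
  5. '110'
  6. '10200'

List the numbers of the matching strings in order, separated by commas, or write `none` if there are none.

1. '2100100' → no match — must start with '100'
2. '10' → no match — must start with '100'
3. '1012201122' → no match — must start with '100'
4. '100' → match
5. '110' → no match — must start with '100'
6. '10200' → no match — must start with '100'

4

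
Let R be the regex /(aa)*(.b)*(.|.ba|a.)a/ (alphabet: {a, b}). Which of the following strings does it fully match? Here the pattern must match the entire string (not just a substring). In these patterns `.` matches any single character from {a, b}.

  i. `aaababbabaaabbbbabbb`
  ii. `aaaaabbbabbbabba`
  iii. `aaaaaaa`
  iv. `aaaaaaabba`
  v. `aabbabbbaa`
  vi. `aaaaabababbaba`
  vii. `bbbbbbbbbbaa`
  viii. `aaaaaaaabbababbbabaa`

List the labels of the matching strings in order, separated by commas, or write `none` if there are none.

ii, iii, iv, v, vii, viii

i → no match — must end with `a`
ii → match
iii → match
iv → match
v → match
vi → no match
vii → match
viii → match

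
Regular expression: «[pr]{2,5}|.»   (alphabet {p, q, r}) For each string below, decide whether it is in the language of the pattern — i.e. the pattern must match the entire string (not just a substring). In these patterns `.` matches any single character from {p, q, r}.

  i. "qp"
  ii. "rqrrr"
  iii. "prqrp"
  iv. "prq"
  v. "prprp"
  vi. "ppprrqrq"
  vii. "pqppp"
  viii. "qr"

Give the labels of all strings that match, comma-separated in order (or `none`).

i → no match
ii → no match
iii → no match
iv → no match
v → match
vi → no match
vii → no match
viii → no match

v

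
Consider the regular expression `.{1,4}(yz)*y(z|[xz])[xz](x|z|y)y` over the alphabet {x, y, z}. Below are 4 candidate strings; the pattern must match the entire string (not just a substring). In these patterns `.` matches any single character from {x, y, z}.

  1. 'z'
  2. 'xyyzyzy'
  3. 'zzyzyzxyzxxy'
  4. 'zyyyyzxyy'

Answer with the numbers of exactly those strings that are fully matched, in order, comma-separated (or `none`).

1 → no match — must end with 'y'
2 → no match
3 → no match
4 → match

4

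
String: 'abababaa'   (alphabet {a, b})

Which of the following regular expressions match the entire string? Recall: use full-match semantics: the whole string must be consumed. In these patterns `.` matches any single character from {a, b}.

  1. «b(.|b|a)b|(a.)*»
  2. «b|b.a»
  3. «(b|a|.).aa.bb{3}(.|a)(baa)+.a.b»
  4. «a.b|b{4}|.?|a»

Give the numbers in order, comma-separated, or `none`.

1 → match
2 → no match — must start with 'b'
3 → no match — must end with 'b'
4 → no match

1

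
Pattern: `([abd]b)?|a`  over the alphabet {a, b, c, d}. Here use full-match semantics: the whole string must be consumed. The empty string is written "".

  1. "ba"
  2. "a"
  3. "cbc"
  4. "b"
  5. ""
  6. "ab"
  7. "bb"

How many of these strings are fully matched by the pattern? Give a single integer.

1 → no match
2 → match
3 → no match
4 → no match
5 → match
6 → match
7 → match
Total matched: 4

4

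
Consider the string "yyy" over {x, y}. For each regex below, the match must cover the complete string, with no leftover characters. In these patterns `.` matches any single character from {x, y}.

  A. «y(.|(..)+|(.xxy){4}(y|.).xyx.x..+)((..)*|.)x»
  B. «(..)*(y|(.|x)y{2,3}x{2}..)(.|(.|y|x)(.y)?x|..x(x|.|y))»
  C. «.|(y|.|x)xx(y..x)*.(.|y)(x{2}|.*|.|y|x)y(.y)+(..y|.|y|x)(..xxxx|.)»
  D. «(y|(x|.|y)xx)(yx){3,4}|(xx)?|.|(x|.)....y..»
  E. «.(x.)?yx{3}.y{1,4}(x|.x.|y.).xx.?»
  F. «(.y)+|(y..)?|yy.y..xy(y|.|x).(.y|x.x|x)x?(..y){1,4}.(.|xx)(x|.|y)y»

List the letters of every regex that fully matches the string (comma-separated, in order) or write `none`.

F

A → no match — must end with "x"
B → no match
C → no match
D → no match
E → no match
F → match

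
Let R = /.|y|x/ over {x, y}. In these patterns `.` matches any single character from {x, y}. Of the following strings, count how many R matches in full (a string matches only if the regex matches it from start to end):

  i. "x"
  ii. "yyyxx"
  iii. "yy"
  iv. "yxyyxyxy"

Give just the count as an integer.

1

i → match
ii → no match
iii → no match
iv → no match
Total matched: 1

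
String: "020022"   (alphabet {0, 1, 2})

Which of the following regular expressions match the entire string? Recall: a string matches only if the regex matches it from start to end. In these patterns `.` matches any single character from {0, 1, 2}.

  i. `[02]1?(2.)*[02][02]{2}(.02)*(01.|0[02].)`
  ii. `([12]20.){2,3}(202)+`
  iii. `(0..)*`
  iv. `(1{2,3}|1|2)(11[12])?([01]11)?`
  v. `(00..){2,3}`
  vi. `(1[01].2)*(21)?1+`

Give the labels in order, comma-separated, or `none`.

iii

i → no match
ii → no match — must end with "202"
iii → match
iv → no match
v → no match — must start with "00"
vi → no match — must end with "1"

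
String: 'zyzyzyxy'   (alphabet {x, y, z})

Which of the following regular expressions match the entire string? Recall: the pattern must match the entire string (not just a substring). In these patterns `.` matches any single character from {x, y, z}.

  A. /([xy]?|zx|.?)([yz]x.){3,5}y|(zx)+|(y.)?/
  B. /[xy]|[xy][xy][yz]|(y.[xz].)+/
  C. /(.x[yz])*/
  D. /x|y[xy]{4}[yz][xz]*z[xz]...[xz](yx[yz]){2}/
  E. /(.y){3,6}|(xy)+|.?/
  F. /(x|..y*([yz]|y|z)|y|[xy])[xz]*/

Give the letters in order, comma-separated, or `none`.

E

A → no match
B → no match
C → no match
D → no match
E → match
F → no match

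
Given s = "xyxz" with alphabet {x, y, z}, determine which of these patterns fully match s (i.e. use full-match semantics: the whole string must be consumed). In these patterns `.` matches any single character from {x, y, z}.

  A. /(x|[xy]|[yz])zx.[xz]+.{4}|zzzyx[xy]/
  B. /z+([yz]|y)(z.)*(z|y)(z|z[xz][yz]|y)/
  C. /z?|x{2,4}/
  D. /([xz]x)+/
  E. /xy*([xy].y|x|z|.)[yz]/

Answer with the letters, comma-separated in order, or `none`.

A → no match
B → no match — must start with "z"
C → no match
D → no match — must end with "x"
E → match

E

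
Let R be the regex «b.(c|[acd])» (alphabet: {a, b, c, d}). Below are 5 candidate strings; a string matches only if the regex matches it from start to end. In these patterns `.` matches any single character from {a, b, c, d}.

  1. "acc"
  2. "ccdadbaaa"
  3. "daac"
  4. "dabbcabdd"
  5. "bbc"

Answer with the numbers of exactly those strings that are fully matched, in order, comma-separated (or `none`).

5

1 → no match — must start with "b"
2 → no match — must start with "b"
3 → no match — must start with "b"
4 → no match — must start with "b"
5 → match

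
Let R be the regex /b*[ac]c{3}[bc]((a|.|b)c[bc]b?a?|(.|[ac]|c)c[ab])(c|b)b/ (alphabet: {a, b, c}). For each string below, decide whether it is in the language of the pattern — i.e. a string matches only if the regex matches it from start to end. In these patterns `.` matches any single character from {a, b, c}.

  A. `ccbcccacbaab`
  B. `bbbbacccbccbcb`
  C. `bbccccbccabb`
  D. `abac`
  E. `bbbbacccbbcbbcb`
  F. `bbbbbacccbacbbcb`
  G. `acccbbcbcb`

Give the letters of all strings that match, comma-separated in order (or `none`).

A → no match
B → match
C → match
D → no match — must end with `b`
E → match
F → match
G → match

B, C, E, F, G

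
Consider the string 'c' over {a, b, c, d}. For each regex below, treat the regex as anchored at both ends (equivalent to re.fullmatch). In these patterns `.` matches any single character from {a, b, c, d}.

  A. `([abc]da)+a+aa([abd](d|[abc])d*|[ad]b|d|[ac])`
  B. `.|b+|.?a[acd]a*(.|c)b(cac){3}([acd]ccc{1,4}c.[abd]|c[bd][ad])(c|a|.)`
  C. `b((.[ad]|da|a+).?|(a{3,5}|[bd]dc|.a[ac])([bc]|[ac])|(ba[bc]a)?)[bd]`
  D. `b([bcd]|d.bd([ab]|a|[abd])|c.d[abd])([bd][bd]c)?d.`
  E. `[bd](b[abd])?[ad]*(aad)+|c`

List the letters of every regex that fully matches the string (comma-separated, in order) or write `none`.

B, E

A → no match
B → match
C → no match — must start with 'b'
D → no match — must start with 'b'
E → match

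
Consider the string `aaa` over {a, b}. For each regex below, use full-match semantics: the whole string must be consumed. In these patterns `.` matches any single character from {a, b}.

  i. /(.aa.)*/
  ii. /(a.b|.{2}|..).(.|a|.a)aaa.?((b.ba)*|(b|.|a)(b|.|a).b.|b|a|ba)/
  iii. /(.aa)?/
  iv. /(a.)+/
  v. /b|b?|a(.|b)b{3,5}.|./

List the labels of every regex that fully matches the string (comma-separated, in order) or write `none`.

iii

i → no match
ii → no match
iii → match
iv → no match
v → no match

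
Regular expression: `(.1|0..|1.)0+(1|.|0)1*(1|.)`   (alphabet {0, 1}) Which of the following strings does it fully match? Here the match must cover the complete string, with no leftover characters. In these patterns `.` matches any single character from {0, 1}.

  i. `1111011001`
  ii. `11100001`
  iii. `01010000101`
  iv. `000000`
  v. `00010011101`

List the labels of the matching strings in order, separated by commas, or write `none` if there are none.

iv

i → no match
ii → no match
iii → no match
iv → match
v → no match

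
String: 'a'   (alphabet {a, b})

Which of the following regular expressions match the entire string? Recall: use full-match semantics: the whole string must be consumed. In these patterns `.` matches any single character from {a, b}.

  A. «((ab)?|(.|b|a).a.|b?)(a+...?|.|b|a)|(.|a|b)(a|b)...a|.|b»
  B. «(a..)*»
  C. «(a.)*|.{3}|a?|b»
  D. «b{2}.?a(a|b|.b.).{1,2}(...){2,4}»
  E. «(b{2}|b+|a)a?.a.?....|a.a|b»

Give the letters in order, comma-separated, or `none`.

A → match
B → no match
C → match
D → no match — must start with 'b'
E → no match

A, C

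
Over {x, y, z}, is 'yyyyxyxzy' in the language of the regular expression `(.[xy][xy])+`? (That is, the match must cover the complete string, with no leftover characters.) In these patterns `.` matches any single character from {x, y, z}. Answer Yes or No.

No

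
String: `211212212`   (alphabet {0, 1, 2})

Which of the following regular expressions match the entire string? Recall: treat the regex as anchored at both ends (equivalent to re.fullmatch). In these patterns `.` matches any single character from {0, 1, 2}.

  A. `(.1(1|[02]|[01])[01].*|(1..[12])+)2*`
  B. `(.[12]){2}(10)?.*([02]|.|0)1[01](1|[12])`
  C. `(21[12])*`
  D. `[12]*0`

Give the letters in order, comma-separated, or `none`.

A → no match
B → no match
C → match
D → no match — must end with `0`

C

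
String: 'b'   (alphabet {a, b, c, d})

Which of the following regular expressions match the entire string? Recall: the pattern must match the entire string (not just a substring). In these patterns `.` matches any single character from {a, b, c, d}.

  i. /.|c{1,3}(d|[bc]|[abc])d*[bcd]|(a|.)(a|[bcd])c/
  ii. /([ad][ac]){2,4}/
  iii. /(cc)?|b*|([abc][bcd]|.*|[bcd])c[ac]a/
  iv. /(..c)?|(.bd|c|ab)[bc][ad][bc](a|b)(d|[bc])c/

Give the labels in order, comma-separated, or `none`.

i, iii

i → match
ii → no match
iii → match
iv → no match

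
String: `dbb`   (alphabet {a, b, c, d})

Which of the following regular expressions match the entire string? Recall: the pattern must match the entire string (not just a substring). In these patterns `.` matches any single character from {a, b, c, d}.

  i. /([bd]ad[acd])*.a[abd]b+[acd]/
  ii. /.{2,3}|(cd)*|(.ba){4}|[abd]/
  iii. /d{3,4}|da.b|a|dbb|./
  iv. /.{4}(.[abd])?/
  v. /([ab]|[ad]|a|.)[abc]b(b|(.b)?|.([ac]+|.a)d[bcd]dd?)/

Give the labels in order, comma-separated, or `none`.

i → no match
ii → match
iii → match
iv → no match
v → match

ii, iii, v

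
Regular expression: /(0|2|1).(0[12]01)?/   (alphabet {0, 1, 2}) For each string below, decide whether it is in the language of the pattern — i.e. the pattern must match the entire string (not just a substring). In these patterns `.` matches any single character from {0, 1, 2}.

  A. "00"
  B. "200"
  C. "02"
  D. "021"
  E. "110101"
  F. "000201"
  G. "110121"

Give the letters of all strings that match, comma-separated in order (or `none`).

A → match
B → no match
C → match
D → no match
E → match
F → match
G → no match

A, C, E, F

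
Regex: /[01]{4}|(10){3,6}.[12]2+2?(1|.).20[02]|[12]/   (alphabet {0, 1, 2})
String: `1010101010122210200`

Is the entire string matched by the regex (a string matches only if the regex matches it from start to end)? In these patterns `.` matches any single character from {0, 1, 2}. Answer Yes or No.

Yes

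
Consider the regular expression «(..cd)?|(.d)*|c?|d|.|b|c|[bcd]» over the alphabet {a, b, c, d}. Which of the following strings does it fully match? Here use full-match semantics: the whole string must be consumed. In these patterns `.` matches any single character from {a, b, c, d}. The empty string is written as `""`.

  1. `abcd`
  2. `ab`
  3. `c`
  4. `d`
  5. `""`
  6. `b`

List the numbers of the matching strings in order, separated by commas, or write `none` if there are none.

1 → match
2 → no match
3 → match
4 → match
5 → match
6 → match

1, 3, 4, 5, 6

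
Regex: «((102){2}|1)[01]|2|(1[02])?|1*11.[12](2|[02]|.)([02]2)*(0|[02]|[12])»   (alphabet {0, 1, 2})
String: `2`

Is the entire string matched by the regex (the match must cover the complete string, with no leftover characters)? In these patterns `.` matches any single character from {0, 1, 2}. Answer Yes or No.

Yes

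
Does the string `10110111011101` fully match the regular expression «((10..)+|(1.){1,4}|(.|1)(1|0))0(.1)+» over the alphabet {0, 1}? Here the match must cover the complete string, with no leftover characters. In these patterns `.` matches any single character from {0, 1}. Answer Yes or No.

No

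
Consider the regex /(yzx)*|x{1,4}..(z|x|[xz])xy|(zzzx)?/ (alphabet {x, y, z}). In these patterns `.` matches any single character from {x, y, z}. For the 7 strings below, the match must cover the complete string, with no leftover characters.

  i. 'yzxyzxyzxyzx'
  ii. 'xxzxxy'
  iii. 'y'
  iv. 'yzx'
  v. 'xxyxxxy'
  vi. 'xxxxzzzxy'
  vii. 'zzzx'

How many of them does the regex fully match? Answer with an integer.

i → match
ii → match
iii → no match
iv → match
v → match
vi → match
vii → match
Total matched: 6

6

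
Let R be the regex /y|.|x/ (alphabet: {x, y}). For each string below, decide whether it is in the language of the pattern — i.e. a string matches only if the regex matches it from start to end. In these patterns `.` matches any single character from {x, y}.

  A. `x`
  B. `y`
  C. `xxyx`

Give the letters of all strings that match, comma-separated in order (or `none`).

A → match
B → match
C → no match

A, B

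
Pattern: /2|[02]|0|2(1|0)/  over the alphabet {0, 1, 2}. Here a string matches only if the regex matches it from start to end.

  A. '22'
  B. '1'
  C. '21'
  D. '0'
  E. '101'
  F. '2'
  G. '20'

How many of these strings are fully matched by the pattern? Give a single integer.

4

A → no match
B → no match
C → match
D → match
E → no match
F → match
G → match
Total matched: 4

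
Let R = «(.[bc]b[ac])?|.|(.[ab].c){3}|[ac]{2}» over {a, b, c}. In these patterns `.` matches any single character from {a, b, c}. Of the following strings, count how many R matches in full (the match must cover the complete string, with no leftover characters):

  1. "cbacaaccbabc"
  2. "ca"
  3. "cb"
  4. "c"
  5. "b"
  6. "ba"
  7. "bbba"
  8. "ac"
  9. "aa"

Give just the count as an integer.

7

1 → match
2 → match
3 → no match
4 → match
5 → match
6 → no match
7 → match
8 → match
9 → match
Total matched: 7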